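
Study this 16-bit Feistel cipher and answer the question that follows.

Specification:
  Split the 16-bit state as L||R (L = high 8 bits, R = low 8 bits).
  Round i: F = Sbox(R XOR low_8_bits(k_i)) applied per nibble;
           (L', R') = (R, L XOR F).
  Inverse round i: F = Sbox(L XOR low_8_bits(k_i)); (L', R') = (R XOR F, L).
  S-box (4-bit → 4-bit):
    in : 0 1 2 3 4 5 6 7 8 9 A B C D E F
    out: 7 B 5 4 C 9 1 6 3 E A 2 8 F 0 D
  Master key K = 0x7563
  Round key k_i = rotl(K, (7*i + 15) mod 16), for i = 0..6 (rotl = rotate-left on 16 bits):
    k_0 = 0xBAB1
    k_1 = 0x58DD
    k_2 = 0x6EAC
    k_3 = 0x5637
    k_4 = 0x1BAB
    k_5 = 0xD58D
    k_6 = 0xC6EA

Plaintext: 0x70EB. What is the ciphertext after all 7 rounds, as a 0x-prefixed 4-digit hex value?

0x26BF

s_0 = plaintext = 0x70EB
s_1 = Round(s_0, k_0) = 0xEBEA
s_2 = Round(s_1, k_1) = 0xEAAD
s_3 = Round(s_2, k_2) = 0xAD91
s_4 = Round(s_3, k_3) = 0x910C
s_5 = Round(s_4, k_4) = 0x0C37
s_6 = Round(s_5, k_5) = 0x3726
s_7 = Round(s_6, k_6) = 0x26BF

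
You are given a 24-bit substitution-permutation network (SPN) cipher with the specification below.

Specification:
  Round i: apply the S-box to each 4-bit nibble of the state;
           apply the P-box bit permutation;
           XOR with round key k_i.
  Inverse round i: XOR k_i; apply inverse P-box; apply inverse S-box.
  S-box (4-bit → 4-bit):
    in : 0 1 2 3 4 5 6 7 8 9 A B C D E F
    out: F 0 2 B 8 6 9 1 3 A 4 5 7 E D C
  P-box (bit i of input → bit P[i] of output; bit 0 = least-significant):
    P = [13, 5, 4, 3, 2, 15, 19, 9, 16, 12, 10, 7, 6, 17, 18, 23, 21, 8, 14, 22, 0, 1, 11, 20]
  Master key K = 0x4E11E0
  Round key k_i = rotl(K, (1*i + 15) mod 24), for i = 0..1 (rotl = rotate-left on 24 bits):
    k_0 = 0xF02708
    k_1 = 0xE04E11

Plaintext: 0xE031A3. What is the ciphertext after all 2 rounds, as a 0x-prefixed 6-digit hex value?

s_0 = plaintext = 0xE031A3
s_1 = Round(s_0, k_0) = 0x0A4E61
s_2 = Round(s_1, k_1) = 0x710096

0x710096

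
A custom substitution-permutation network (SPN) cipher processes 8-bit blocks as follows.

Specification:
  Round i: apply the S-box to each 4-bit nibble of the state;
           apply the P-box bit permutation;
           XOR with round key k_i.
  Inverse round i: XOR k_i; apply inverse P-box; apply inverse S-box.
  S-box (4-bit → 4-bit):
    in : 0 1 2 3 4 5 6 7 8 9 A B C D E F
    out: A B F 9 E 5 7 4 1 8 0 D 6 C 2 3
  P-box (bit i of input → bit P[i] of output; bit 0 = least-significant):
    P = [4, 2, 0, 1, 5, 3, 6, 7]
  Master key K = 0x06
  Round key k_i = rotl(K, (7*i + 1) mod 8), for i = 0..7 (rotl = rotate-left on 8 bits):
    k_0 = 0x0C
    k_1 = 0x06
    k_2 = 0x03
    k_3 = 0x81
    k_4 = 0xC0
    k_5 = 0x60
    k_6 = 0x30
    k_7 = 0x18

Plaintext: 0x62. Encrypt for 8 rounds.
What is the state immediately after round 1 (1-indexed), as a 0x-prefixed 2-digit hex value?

0x73

s_0 = plaintext = 0x62
s_1 = Round(s_0, k_0) = 0x73
s_2 = Round(s_1, k_1) = 0x54
s_3 = Round(s_2, k_2) = 0x64
s_4 = Round(s_3, k_3) = 0xEE
s_5 = Round(s_4, k_4) = 0xCC
s_6 = Round(s_5, k_5) = 0x2D
s_7 = Round(s_6, k_6) = 0xDB
s_8 = Round(s_7, k_7) = 0xCB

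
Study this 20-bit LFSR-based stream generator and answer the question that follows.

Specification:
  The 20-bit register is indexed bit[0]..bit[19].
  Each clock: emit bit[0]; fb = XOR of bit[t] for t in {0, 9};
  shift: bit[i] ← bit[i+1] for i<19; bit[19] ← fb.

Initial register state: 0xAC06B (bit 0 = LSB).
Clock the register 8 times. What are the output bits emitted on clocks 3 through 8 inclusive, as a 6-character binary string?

reg_0 = 0xAC06B
clock 1: out=1, reg = 0xD6035
clock 2: out=1, reg = 0xEB01A
clock 3: out=0, reg = 0x7580D
clock 4: out=1, reg = 0xBAC06
clock 5: out=0, reg = 0x5D603
clock 6: out=1, reg = 0x2EB01
clock 7: out=1, reg = 0x17580
clock 8: out=0, reg = 0x0BAC0

010110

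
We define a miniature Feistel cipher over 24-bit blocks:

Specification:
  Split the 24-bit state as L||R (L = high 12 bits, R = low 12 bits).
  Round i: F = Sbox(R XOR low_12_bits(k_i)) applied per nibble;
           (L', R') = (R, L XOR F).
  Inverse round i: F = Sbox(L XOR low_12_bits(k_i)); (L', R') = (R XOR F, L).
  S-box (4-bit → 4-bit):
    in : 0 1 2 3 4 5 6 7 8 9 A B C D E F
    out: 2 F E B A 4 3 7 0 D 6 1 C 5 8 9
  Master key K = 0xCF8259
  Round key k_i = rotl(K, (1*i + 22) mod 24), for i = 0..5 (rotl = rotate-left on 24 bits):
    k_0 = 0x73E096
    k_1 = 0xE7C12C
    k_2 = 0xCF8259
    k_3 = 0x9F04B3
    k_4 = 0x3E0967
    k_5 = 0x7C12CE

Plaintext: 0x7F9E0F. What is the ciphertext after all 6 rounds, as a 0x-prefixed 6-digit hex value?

s_0 = plaintext = 0x7F9E0F
s_1 = Round(s_0, k_0) = 0xE0FF24
s_2 = Round(s_1, k_1) = 0xF2462F
s_3 = Round(s_2, k_2) = 0x62F557
s_4 = Round(s_3, k_3) = 0x5579A5
s_5 = Round(s_4, k_4) = 0x9A5799
s_6 = Round(s_5, k_5) = 0x799DE2

0x799DE2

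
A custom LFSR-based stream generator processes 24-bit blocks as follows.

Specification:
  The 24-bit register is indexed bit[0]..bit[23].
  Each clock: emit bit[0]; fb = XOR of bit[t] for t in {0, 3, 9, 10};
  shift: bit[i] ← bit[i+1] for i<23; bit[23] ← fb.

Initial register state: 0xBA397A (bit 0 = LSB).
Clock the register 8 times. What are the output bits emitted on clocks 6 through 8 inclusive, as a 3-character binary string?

reg_0 = 0xBA397A
clock 1: out=0, reg = 0xDD1CBD
clock 2: out=1, reg = 0xEE8E5E
clock 3: out=0, reg = 0xF7472F
clock 4: out=1, reg = 0x7BA397
clock 5: out=1, reg = 0x3DD1CB
clock 6: out=1, reg = 0x1EE8E5
clock 7: out=1, reg = 0x8F7472
clock 8: out=0, reg = 0xC7BA39

110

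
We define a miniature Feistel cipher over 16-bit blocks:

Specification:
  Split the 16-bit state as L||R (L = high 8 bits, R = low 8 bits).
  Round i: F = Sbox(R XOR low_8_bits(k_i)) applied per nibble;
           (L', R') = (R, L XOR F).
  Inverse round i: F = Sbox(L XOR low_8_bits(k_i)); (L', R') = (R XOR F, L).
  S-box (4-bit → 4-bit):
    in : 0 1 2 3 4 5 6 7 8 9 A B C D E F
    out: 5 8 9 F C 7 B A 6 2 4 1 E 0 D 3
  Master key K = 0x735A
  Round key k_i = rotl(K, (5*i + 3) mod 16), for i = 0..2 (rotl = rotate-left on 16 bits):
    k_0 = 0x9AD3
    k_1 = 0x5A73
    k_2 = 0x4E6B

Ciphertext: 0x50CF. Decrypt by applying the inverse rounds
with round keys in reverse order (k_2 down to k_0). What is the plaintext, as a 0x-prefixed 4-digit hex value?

s_0 = ciphertext = 0x50CF
s_1 = InvRound(s_0, k_2) = 0x3E50
s_2 = InvRound(s_1, k_1) = 0x903E
s_3 = InvRound(s_2, k_0) = 0xF190

0xF190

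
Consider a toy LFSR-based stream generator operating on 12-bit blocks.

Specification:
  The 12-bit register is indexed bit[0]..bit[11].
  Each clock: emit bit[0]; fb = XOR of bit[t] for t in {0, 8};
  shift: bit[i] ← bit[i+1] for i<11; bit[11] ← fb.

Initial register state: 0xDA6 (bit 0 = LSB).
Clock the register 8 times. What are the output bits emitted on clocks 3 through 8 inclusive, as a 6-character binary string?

100101

reg_0 = 0xDA6
clock 1: out=0, reg = 0xED3
clock 2: out=1, reg = 0xF69
clock 3: out=1, reg = 0x7B4
clock 4: out=0, reg = 0xBDA
clock 5: out=0, reg = 0xDED
clock 6: out=1, reg = 0x6F6
clock 7: out=0, reg = 0x37B
clock 8: out=1, reg = 0x1BD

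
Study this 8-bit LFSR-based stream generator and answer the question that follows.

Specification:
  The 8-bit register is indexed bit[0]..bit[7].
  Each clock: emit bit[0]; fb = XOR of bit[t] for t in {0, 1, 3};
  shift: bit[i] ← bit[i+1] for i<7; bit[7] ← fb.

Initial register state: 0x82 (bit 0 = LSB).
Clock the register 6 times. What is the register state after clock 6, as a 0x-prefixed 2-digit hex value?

0xCE

reg_0 = 0x82
clock 1: out=0, reg = 0xC1
clock 2: out=1, reg = 0xE0
clock 3: out=0, reg = 0x70
clock 4: out=0, reg = 0x38
clock 5: out=0, reg = 0x9C
clock 6: out=0, reg = 0xCE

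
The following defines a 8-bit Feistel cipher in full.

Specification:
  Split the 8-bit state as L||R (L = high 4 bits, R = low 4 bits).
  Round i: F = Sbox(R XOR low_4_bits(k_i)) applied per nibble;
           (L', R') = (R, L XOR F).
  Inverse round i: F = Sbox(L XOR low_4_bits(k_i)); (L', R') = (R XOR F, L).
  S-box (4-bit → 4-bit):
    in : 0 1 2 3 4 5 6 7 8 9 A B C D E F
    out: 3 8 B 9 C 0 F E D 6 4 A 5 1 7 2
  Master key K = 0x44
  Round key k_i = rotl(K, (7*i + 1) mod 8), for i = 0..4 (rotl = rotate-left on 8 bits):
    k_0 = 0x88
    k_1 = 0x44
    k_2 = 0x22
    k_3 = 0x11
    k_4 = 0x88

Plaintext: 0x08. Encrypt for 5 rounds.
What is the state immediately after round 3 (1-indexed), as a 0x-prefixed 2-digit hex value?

s_0 = plaintext = 0x08
s_1 = Round(s_0, k_0) = 0x83
s_2 = Round(s_1, k_1) = 0x36
s_3 = Round(s_2, k_2) = 0x6F
s_4 = Round(s_3, k_3) = 0xF1
s_5 = Round(s_4, k_4) = 0x19

0x6F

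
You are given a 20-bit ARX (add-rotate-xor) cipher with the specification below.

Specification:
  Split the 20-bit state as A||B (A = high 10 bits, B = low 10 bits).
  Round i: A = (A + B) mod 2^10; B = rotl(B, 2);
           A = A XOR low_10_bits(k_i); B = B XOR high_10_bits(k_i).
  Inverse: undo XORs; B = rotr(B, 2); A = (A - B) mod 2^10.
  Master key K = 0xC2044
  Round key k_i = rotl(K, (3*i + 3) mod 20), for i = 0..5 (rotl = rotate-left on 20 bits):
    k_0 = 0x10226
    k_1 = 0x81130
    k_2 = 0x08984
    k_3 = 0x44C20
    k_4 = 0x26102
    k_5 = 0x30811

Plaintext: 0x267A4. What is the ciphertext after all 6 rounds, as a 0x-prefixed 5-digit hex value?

s_0 = plaintext = 0x267A4
s_1 = Round(s_0, k_0) = 0x86ED3
s_2 = Round(s_1, k_1) = 0x7794A
s_3 = Round(s_2, k_2) = 0xAB10B
s_4 = Round(s_3, k_3) = 0xE5D3E
s_5 = Round(s_4, k_4) = 0x75C61
s_6 = Round(s_5, k_5) = 0x8A546

0x8A546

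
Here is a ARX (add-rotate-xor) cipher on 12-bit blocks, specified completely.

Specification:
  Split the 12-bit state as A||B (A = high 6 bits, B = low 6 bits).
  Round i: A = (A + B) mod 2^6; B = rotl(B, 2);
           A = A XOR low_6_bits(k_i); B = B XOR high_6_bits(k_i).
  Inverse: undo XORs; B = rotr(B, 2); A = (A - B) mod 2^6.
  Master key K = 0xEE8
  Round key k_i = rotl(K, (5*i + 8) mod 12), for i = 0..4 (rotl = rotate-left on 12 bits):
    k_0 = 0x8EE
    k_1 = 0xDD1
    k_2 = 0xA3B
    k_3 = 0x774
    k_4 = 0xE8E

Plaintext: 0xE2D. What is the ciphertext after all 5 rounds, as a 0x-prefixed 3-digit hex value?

0x6E7

s_0 = plaintext = 0xE2D
s_1 = Round(s_0, k_0) = 0x2D5
s_2 = Round(s_1, k_1) = 0xC62
s_3 = Round(s_2, k_2) = 0xA22
s_4 = Round(s_3, k_3) = 0xF97
s_5 = Round(s_4, k_4) = 0x6E7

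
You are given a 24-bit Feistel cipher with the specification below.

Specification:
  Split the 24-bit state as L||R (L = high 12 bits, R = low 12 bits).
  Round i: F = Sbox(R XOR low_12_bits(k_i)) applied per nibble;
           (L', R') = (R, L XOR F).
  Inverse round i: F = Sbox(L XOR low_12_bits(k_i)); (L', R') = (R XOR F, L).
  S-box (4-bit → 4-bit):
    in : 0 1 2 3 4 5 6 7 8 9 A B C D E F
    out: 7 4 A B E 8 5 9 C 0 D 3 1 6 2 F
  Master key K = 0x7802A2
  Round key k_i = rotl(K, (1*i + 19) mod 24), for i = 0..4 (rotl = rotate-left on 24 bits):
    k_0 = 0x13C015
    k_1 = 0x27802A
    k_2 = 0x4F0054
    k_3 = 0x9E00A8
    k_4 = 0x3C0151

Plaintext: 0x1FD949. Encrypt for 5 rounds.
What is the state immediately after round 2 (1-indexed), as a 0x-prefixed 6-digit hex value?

0x17CDCC

s_0 = plaintext = 0x1FD949
s_1 = Round(s_0, k_0) = 0x94917C
s_2 = Round(s_1, k_1) = 0x17CDCC
s_3 = Round(s_2, k_2) = 0xDCC770
s_4 = Round(s_3, k_3) = 0x7704A0
s_5 = Round(s_4, k_4) = 0x4A0F84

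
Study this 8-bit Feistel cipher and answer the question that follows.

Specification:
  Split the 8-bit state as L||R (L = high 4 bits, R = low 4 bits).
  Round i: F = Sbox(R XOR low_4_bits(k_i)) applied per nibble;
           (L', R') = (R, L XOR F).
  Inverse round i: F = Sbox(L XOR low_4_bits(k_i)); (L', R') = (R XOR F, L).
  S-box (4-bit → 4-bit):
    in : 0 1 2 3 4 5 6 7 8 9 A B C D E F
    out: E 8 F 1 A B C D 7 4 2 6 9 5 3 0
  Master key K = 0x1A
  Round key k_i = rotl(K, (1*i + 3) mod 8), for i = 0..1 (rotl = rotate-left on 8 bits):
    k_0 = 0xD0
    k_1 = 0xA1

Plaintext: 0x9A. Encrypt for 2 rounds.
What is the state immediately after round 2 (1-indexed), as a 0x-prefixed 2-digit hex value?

0xB8

s_0 = plaintext = 0x9A
s_1 = Round(s_0, k_0) = 0xAB
s_2 = Round(s_1, k_1) = 0xB8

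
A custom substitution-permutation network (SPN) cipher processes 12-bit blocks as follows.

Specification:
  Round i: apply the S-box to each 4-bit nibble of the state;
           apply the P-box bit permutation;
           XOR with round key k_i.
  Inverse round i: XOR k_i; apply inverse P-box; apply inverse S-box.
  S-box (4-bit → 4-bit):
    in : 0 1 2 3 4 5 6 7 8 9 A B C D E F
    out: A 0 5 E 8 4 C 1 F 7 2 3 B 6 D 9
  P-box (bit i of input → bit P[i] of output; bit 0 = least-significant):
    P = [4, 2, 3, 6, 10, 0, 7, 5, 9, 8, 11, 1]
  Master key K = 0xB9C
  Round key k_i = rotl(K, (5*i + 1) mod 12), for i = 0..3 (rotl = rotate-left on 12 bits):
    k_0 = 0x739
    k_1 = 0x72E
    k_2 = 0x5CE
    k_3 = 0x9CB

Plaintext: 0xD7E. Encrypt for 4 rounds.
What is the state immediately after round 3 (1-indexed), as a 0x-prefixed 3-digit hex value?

s_0 = plaintext = 0xD7E
s_1 = Round(s_0, k_0) = 0xA61
s_2 = Round(s_1, k_1) = 0x68E
s_3 = Round(s_2, k_2) = 0x935
s_4 = Round(s_3, k_3) = 0x262

0x935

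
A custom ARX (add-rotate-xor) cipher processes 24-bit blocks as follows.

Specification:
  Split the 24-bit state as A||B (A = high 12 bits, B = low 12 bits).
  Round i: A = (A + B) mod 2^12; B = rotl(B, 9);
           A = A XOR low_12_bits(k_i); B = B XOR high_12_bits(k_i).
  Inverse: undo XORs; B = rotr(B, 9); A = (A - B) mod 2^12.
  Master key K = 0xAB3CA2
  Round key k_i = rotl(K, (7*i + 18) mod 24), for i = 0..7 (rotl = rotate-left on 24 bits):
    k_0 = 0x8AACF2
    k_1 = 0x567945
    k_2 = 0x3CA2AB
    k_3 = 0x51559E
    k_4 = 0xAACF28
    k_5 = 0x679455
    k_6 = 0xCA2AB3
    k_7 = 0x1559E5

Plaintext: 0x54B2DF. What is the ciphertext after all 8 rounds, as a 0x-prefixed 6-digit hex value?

s_0 = plaintext = 0x54B2DF
s_1 = Round(s_0, k_0) = 0x4D86F1
s_2 = Round(s_1, k_1) = 0x28C7B9
s_3 = Round(s_2, k_2) = 0x8EE13D
s_4 = Round(s_3, k_3) = 0xFB5F32
s_5 = Round(s_4, k_4) = 0x1CFF4A
s_6 = Round(s_5, k_5) = 0x54C390
s_7 = Round(s_6, k_6) = 0x26FCD0
s_8 = Round(s_7, k_7) = 0x6DA0CF

0x6DA0CF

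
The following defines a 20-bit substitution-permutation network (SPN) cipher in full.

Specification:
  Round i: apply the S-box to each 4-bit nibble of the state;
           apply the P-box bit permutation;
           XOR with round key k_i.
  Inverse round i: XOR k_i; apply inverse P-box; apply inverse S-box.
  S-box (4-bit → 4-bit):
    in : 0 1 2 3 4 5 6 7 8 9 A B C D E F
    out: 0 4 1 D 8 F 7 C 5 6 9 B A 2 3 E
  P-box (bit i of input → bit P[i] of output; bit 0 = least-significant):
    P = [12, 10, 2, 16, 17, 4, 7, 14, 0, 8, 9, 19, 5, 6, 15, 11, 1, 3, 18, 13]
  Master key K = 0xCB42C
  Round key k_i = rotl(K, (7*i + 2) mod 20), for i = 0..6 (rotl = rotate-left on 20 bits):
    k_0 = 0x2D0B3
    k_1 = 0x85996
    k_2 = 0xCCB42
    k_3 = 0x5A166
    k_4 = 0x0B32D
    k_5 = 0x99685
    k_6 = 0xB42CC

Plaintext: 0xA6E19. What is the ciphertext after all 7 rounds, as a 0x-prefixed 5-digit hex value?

s_0 = plaintext = 0xA6E19
s_1 = Round(s_0, k_0) = 0x27554
s_2 = Round(s_1, k_1) = 0x39205
s_3 = Round(s_2, k_2) = 0x97F05
s_4 = Round(s_3, k_3) = 0x83E6A
s_5 = Round(s_4, k_4) = 0x72A9E
s_6 = Round(s_5, k_5) = 0x5A234
s_7 = Round(s_6, k_6) = 0xC2A67

0xC2A67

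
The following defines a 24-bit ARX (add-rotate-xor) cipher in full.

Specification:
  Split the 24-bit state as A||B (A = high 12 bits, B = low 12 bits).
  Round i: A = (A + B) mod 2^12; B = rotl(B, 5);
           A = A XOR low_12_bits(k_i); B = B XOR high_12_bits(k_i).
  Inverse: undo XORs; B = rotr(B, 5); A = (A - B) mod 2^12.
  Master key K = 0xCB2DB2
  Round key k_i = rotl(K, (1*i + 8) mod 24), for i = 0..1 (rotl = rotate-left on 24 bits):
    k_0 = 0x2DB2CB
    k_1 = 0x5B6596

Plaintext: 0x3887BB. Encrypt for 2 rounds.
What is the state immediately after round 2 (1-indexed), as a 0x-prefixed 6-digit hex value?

0xAAA33D

s_0 = plaintext = 0x3887BB
s_1 = Round(s_0, k_0) = 0x9885B4
s_2 = Round(s_1, k_1) = 0xAAA33D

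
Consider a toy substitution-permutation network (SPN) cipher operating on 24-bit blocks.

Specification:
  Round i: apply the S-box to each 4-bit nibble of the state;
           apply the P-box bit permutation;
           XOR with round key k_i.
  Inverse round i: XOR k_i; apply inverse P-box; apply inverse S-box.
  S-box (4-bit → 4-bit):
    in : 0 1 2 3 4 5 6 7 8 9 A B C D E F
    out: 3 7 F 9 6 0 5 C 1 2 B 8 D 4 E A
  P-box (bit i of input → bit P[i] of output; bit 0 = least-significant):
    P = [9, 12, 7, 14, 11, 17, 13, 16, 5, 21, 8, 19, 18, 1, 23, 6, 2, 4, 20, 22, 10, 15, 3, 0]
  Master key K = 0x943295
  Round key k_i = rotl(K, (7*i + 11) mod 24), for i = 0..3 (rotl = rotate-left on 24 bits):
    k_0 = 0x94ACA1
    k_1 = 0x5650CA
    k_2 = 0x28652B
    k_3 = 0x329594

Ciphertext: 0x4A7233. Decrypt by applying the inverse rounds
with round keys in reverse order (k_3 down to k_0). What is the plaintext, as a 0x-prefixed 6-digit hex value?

s_0 = ciphertext = 0x4A7233
s_1 = InvRound(s_0, k_3) = 0xAC92DC
s_2 = InvRound(s_1, k_2) = 0xA026D2
s_3 = InvRound(s_2, k_1) = 0x6E694A
s_4 = InvRound(s_3, k_0) = 0x27E297

0x27E297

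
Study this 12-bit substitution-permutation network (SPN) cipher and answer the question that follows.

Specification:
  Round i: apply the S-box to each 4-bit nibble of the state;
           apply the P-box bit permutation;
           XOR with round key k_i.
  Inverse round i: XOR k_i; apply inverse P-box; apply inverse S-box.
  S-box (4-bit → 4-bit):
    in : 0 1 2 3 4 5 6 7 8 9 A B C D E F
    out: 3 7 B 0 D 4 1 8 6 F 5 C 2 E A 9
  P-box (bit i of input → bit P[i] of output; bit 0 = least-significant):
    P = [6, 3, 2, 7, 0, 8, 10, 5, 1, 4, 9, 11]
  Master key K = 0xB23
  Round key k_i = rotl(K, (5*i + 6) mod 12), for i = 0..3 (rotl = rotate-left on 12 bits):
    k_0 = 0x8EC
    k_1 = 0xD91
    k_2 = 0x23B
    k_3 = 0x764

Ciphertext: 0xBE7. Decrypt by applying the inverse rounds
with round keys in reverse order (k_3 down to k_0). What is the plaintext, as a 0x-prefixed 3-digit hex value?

s_0 = ciphertext = 0xBE7
s_1 = InvRound(s_0, k_3) = 0xFA7
s_2 = InvRound(s_1, k_2) = 0xE8D
s_3 = InvRound(s_2, k_1) = 0x8C8
s_4 = InvRound(s_3, k_0) = 0x375

0x375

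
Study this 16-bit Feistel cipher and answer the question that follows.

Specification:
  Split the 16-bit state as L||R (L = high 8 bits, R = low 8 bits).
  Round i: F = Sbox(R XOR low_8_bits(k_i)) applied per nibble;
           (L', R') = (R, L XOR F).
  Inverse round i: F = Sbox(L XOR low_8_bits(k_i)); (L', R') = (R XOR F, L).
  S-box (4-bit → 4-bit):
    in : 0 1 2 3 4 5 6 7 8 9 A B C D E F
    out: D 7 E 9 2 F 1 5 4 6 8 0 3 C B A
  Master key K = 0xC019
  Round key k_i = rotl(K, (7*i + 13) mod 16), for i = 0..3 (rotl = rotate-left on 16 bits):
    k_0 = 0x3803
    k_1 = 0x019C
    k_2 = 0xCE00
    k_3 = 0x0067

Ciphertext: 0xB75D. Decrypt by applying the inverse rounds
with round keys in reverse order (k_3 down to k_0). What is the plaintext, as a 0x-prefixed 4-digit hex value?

0xD4B1

s_0 = ciphertext = 0xB75D
s_1 = InvRound(s_0, k_3) = 0x90B7
s_2 = InvRound(s_1, k_2) = 0xDA90
s_3 = InvRound(s_2, k_1) = 0xB1DA
s_4 = InvRound(s_3, k_0) = 0xD4B1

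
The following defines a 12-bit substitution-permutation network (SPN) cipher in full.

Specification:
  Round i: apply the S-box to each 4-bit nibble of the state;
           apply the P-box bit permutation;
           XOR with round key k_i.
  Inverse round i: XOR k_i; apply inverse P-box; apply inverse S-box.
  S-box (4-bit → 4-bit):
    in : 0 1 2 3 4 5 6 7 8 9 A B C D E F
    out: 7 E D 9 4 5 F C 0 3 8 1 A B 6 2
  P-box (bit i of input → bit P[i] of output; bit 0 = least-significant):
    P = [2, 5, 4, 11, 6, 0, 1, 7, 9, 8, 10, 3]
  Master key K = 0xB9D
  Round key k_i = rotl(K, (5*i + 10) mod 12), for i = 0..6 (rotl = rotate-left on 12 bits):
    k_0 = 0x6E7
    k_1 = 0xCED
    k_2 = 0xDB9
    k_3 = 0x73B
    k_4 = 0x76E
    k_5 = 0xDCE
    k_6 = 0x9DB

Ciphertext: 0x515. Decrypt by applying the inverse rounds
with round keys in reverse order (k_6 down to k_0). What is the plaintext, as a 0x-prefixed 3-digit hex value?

0x596

s_0 = ciphertext = 0x515
s_1 = InvRound(s_0, k_6) = 0x723
s_2 = InvRound(s_1, k_5) = 0x3DD
s_3 = InvRound(s_2, k_4) = 0x41E
s_4 = InvRound(s_3, k_3) = 0x9F9
s_5 = InvRound(s_4, k_2) = 0x4B8
s_6 = InvRound(s_5, k_1) = 0x892
s_7 = InvRound(s_6, k_0) = 0x596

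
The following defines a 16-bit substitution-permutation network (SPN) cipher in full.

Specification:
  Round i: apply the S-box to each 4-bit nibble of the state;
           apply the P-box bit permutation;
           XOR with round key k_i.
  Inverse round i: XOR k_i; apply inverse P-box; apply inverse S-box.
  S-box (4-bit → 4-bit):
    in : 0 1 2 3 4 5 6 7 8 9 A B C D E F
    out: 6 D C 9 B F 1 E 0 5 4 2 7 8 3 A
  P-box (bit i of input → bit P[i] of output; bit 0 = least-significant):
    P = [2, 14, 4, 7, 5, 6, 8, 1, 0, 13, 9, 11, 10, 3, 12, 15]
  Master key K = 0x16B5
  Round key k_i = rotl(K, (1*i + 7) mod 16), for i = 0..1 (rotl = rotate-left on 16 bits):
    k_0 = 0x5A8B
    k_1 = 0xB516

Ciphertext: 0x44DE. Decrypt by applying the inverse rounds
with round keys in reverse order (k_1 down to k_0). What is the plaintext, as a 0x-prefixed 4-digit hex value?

s_0 = ciphertext = 0x44DE
s_1 = InvRound(s_0, k_1) = 0x7B0F
s_2 = InvRound(s_1, k_0) = 0x8BA3

0x8BA3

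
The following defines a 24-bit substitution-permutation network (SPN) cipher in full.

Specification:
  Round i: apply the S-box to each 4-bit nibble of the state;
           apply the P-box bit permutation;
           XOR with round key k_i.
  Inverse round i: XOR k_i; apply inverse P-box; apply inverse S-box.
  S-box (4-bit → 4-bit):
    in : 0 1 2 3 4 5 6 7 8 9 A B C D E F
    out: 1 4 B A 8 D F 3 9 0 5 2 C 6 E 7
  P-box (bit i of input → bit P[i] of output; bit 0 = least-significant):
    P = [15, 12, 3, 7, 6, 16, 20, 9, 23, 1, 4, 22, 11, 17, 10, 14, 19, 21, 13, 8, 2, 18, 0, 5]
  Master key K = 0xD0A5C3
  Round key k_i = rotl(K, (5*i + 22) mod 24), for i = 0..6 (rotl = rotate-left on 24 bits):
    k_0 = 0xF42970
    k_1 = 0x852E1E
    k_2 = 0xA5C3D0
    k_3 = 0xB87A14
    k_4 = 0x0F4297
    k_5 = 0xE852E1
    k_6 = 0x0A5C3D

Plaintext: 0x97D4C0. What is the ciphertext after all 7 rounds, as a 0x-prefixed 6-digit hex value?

s_0 = plaintext = 0x97D4C0
s_1 = Round(s_0, k_0) = 0x8EAF70
s_2 = Round(s_1, k_1) = 0x248368
s_3 = Round(s_2, k_2) = 0xF00836
s_4 = Round(s_3, k_3) = 0x75E099
s_5 = Round(s_4, k_4) = 0x812793
s_6 = Round(s_5, k_5) = 0x6A2A47
s_7 = Round(s_6, k_6) = 0x84A608

0x84A608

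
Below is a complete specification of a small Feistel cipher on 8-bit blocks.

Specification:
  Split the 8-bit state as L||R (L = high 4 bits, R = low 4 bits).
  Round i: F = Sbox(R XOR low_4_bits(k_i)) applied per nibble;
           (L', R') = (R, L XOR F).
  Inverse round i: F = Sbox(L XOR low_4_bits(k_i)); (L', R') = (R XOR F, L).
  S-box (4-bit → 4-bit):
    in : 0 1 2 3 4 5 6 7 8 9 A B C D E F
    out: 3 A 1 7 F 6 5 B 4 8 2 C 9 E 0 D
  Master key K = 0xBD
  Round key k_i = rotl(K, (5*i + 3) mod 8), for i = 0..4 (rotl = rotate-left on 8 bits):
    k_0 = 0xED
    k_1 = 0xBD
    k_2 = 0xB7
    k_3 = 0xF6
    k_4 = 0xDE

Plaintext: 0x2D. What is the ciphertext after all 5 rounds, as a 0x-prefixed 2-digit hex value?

s_0 = plaintext = 0x2D
s_1 = Round(s_0, k_0) = 0xD1
s_2 = Round(s_1, k_1) = 0x14
s_3 = Round(s_2, k_2) = 0x46
s_4 = Round(s_3, k_3) = 0x67
s_5 = Round(s_4, k_4) = 0x7E

0x7E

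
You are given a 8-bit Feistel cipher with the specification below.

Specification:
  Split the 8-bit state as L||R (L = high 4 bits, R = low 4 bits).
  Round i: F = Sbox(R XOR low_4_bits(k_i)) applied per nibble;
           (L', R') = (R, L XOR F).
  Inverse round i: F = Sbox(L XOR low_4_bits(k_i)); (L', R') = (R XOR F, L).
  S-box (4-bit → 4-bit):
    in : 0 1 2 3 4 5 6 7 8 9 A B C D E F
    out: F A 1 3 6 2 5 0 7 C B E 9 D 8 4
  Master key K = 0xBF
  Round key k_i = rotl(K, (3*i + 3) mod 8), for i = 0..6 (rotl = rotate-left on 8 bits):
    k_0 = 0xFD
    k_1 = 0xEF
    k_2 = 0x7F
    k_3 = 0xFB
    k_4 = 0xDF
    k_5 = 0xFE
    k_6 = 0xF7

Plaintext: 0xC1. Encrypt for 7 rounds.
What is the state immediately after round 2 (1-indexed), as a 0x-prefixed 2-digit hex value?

s_0 = plaintext = 0xC1
s_1 = Round(s_0, k_0) = 0x15
s_2 = Round(s_1, k_1) = 0x5A
s_3 = Round(s_2, k_2) = 0xA7
s_4 = Round(s_3, k_3) = 0x73
s_5 = Round(s_4, k_4) = 0x3E
s_6 = Round(s_5, k_5) = 0xEC
s_7 = Round(s_6, k_6) = 0xC0

0x5A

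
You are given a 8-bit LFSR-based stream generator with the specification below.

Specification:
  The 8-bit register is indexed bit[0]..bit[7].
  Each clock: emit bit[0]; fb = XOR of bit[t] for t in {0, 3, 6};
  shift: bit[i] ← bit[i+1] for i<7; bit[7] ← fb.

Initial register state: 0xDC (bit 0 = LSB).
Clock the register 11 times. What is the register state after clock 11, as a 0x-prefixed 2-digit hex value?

reg_0 = 0xDC
clock 1: out=0, reg = 0x6E
clock 2: out=0, reg = 0x37
clock 3: out=1, reg = 0x9B
clock 4: out=1, reg = 0x4D
clock 5: out=1, reg = 0xA6
clock 6: out=0, reg = 0x53
clock 7: out=1, reg = 0x29
clock 8: out=1, reg = 0x14
clock 9: out=0, reg = 0x0A
clock 10: out=0, reg = 0x85
clock 11: out=1, reg = 0xC2

0xC2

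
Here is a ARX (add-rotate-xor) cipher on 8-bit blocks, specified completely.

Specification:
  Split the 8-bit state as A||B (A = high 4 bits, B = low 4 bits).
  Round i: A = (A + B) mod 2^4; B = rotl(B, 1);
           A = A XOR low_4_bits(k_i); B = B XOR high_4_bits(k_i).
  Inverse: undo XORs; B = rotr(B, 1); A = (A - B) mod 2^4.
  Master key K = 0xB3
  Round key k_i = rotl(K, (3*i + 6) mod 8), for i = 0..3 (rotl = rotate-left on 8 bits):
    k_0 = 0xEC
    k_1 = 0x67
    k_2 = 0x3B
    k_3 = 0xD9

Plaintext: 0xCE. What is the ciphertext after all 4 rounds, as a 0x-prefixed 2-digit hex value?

0x1B

s_0 = plaintext = 0xCE
s_1 = Round(s_0, k_0) = 0x63
s_2 = Round(s_1, k_1) = 0xE0
s_3 = Round(s_2, k_2) = 0x53
s_4 = Round(s_3, k_3) = 0x1B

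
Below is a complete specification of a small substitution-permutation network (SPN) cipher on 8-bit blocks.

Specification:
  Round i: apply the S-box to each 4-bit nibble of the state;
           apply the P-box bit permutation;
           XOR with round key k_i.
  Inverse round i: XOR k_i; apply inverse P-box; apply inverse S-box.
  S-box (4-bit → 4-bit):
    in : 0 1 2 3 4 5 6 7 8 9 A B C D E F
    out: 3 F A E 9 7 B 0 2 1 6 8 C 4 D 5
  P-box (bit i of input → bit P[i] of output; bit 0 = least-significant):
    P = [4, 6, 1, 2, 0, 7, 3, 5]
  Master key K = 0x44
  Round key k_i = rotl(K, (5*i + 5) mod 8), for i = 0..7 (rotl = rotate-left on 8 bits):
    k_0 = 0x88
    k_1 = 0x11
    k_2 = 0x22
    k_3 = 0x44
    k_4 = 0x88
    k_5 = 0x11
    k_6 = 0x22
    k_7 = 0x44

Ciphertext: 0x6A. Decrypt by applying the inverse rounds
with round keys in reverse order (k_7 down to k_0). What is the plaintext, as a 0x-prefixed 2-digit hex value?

s_0 = ciphertext = 0x6A
s_1 = InvRound(s_0, k_7) = 0xCC
s_2 = InvRound(s_1, k_6) = 0x33
s_3 = InvRound(s_2, k_5) = 0xBD
s_4 = InvRound(s_3, k_4) = 0x44
s_5 = InvRound(s_4, k_3) = 0x77
s_6 = InvRound(s_5, k_2) = 0x96
s_7 = InvRound(s_6, k_1) = 0x0C
s_8 = InvRound(s_7, k_0) = 0x8B

0x8B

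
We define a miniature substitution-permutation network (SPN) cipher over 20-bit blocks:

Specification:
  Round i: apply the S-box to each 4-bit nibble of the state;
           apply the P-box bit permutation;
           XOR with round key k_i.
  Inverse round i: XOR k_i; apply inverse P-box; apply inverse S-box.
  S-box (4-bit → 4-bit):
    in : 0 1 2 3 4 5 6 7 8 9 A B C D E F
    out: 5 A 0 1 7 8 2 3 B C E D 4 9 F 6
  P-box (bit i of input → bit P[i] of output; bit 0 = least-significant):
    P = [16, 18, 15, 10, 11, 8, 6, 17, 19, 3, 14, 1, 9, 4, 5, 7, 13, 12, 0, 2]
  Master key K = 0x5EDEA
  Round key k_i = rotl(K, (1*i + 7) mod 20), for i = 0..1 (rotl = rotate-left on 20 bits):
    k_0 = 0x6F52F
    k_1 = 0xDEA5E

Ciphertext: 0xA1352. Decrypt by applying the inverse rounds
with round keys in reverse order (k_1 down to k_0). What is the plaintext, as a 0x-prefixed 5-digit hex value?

0xFBEDF

s_0 = ciphertext = 0xA1352
s_1 = InvRound(s_0, k_1) = 0x82F84
s_2 = InvRound(s_1, k_0) = 0xFBEDF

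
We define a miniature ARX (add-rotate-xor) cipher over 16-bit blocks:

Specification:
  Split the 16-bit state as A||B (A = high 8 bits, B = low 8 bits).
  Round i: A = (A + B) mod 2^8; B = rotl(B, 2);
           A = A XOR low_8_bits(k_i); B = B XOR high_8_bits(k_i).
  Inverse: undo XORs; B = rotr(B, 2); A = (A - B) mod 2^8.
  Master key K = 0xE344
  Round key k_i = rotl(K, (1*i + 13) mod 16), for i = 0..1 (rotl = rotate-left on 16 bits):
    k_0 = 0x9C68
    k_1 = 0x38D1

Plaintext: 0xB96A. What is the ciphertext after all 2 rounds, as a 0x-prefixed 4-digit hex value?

s_0 = plaintext = 0xB96A
s_1 = Round(s_0, k_0) = 0x4B35
s_2 = Round(s_1, k_1) = 0x51EC

0x51EC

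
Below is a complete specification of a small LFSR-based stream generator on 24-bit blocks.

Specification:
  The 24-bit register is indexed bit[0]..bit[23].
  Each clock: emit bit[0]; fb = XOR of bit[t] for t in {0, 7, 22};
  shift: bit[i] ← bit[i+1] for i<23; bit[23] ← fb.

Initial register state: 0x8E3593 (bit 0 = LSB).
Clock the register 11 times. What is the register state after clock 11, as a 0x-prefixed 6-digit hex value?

0xA651C6

reg_0 = 0x8E3593
clock 1: out=1, reg = 0x471AC9
clock 2: out=1, reg = 0xA38D64
clock 3: out=0, reg = 0x51C6B2
clock 4: out=0, reg = 0x28E359
clock 5: out=1, reg = 0x9471AC
clock 6: out=0, reg = 0xCA38D6
clock 7: out=0, reg = 0x651C6B
clock 8: out=1, reg = 0x328E35
clock 9: out=1, reg = 0x99471A
clock 10: out=0, reg = 0x4CA38D
clock 11: out=1, reg = 0xA651C6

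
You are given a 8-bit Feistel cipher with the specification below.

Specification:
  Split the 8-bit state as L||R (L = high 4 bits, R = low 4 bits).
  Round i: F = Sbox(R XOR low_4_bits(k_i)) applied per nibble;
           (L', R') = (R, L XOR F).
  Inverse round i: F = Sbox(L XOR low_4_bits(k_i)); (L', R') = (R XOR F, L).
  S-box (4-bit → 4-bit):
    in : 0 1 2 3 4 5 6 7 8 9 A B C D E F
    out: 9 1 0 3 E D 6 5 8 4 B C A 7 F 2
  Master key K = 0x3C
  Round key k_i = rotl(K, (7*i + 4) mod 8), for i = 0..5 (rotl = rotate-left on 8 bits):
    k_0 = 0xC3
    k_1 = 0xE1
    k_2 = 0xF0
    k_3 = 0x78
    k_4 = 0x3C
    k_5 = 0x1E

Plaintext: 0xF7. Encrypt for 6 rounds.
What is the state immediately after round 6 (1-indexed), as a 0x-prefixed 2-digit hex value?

s_0 = plaintext = 0xF7
s_1 = Round(s_0, k_0) = 0x71
s_2 = Round(s_1, k_1) = 0x1E
s_3 = Round(s_2, k_2) = 0xEE
s_4 = Round(s_3, k_3) = 0xE8
s_5 = Round(s_4, k_4) = 0x80
s_6 = Round(s_5, k_5) = 0x07

0x07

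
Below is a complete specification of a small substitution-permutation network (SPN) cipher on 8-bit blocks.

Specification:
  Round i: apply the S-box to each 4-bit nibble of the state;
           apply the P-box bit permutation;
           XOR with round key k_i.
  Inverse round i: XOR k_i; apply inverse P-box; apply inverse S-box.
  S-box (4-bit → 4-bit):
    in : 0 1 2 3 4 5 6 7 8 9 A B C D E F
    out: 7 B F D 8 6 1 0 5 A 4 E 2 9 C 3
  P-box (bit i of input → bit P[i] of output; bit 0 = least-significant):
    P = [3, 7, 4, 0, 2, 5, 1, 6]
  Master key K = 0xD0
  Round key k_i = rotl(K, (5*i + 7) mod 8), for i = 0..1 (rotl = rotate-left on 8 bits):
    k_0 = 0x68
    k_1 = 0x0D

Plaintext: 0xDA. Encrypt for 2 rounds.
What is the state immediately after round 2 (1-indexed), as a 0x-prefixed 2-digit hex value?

s_0 = plaintext = 0xDA
s_1 = Round(s_0, k_0) = 0x3C
s_2 = Round(s_1, k_1) = 0xCB

0xCB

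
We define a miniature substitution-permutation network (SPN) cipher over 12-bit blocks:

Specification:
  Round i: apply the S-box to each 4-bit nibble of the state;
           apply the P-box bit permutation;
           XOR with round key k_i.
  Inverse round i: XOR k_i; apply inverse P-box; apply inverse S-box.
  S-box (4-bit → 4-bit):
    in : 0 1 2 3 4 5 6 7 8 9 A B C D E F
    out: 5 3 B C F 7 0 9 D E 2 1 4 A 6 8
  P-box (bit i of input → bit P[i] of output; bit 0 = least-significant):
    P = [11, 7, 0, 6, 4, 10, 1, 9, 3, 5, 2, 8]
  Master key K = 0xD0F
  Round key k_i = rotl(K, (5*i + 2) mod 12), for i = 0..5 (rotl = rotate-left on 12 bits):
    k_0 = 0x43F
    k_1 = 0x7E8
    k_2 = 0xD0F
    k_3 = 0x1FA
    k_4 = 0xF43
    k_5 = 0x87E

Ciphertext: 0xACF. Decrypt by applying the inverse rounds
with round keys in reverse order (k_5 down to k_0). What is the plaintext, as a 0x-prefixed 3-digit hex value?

0x84E

s_0 = ciphertext = 0xACF
s_1 = InvRound(s_0, k_5) = 0xA7E
s_2 = InvRound(s_1, k_4) = 0x41C
s_3 = InvRound(s_2, k_3) = 0x9ED
s_4 = InvRound(s_3, k_2) = 0xAED
s_5 = InvRound(s_4, k_1) = 0x3A0
s_6 = InvRound(s_5, k_0) = 0x84E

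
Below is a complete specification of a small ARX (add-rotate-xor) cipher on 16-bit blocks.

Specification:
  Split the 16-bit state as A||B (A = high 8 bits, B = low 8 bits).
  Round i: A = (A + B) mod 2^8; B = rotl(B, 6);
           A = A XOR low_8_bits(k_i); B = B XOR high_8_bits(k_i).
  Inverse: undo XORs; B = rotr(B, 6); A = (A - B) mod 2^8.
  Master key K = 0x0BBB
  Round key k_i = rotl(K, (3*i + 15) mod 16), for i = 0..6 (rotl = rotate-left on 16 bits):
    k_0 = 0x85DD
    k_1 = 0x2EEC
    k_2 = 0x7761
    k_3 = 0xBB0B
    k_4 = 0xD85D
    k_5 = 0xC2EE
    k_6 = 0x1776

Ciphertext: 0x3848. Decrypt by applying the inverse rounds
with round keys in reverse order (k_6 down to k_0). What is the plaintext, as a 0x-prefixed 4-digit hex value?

0x3B0A

s_0 = ciphertext = 0x3848
s_1 = InvRound(s_0, k_6) = 0xD17D
s_2 = InvRound(s_1, k_5) = 0x41FE
s_3 = InvRound(s_2, k_4) = 0x8498
s_4 = InvRound(s_3, k_3) = 0x038C
s_5 = InvRound(s_4, k_2) = 0x73EF
s_6 = InvRound(s_5, k_1) = 0x9807
s_7 = InvRound(s_6, k_0) = 0x3B0A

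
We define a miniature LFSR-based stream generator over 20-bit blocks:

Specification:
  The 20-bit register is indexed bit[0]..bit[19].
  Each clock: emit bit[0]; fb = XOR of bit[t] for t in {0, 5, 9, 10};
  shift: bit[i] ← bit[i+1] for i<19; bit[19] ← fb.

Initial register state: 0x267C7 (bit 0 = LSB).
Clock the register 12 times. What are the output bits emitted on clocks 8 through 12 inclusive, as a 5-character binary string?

11110

reg_0 = 0x267C7
clock 1: out=1, reg = 0x933E3
clock 2: out=1, reg = 0xC99F1
clock 3: out=1, reg = 0x64CF8
clock 4: out=0, reg = 0x3267C
clock 5: out=0, reg = 0x9933E
clock 6: out=0, reg = 0x4C99F
clock 7: out=1, reg = 0xA64CF
clock 8: out=1, reg = 0x53267
clock 9: out=1, reg = 0xA9933
clock 10: out=1, reg = 0x54C99
clock 11: out=1, reg = 0x2A64C
clock 12: out=0, reg = 0x15326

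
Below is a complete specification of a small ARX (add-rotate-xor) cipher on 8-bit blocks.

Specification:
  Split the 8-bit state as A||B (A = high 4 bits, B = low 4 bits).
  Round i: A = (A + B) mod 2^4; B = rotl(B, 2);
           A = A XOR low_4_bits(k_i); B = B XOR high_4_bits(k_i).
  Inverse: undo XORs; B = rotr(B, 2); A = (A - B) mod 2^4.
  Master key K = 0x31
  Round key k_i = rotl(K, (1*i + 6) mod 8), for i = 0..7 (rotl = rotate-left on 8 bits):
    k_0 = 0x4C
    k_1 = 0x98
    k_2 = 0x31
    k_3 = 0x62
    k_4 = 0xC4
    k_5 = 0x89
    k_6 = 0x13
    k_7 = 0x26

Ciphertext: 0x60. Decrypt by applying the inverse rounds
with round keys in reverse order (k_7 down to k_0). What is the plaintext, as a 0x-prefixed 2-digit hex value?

0x0F

s_0 = ciphertext = 0x60
s_1 = InvRound(s_0, k_7) = 0x88
s_2 = InvRound(s_1, k_6) = 0x56
s_3 = InvRound(s_2, k_5) = 0x1B
s_4 = InvRound(s_3, k_4) = 0x8D
s_5 = InvRound(s_4, k_3) = 0xCE
s_6 = InvRound(s_5, k_2) = 0x67
s_7 = InvRound(s_6, k_1) = 0x3B
s_8 = InvRound(s_7, k_0) = 0x0F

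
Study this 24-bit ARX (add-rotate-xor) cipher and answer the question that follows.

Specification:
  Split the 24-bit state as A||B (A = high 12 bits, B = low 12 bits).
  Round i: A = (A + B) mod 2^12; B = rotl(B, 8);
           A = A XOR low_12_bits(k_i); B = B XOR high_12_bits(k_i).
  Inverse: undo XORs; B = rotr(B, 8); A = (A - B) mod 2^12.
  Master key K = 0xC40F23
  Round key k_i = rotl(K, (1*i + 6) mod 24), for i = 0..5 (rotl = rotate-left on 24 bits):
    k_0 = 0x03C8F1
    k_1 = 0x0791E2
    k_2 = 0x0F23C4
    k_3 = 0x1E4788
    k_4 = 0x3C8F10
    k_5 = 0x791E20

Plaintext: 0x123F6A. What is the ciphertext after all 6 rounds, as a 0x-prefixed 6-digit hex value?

0x1584B3

s_0 = plaintext = 0x123F6A
s_1 = Round(s_0, k_0) = 0x87CACA
s_2 = Round(s_1, k_1) = 0x2A4AD5
s_3 = Round(s_2, k_2) = 0xEBD55F
s_4 = Round(s_3, k_3) = 0x394EB1
s_5 = Round(s_4, k_4) = 0xD55223
s_6 = Round(s_5, k_5) = 0x1584B3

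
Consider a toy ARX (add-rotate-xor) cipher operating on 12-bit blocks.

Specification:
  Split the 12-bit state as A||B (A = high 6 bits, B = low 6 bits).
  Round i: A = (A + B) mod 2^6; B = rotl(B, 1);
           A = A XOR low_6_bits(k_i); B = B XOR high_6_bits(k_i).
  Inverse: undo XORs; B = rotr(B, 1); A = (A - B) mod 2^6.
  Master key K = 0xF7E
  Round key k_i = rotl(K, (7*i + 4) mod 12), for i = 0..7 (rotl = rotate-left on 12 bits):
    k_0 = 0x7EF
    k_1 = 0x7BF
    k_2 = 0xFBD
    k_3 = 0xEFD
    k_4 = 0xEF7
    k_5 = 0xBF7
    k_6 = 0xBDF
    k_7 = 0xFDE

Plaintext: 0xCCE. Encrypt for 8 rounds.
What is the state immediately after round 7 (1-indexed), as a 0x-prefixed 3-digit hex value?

s_0 = plaintext = 0xCCE
s_1 = Round(s_0, k_0) = 0xB83
s_2 = Round(s_1, k_1) = 0x398
s_3 = Round(s_2, k_2) = 0x6CE
s_4 = Round(s_3, k_3) = 0x527
s_5 = Round(s_4, k_4) = 0x334
s_6 = Round(s_5, k_5) = 0xDC6
s_7 = Round(s_6, k_6) = 0x8A3
s_8 = Round(s_7, k_7) = 0x6F8

0x8A3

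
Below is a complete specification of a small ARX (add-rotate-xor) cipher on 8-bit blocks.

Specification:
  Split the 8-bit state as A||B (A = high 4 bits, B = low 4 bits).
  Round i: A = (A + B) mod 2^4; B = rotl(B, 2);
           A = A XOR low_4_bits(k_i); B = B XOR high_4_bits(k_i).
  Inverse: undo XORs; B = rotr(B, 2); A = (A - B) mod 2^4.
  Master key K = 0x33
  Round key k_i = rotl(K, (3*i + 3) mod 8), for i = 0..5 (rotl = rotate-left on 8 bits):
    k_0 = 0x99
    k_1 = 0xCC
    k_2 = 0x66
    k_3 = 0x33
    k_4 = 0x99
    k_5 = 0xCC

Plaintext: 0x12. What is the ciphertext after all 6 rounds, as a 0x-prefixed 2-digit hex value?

s_0 = plaintext = 0x12
s_1 = Round(s_0, k_0) = 0xA1
s_2 = Round(s_1, k_1) = 0x78
s_3 = Round(s_2, k_2) = 0x94
s_4 = Round(s_3, k_3) = 0xE2
s_5 = Round(s_4, k_4) = 0x91
s_6 = Round(s_5, k_5) = 0x68

0x68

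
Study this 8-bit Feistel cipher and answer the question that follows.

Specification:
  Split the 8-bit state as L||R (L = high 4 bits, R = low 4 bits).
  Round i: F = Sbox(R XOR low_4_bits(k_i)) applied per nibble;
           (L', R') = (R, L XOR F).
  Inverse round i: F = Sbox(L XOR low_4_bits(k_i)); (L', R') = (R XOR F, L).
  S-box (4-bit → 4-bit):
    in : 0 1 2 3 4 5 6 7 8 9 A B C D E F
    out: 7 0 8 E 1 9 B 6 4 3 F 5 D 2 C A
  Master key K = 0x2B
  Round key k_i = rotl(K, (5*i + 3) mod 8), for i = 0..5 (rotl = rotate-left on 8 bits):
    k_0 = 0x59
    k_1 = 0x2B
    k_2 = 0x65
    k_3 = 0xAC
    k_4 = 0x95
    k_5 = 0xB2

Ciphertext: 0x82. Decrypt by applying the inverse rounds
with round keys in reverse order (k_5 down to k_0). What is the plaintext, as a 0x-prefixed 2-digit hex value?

s_0 = ciphertext = 0x82
s_1 = InvRound(s_0, k_5) = 0xD8
s_2 = InvRound(s_1, k_4) = 0xCD
s_3 = InvRound(s_2, k_3) = 0xAC
s_4 = InvRound(s_3, k_2) = 0x6A
s_5 = InvRound(s_4, k_1) = 0x86
s_6 = InvRound(s_5, k_0) = 0x68

0x68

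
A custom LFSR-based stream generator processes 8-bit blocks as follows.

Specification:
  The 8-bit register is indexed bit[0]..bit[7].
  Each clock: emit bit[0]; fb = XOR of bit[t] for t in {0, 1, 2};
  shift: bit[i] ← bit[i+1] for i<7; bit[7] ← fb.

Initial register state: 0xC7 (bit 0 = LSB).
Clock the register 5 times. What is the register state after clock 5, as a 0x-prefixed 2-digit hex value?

reg_0 = 0xC7
clock 1: out=1, reg = 0xE3
clock 2: out=1, reg = 0x71
clock 3: out=1, reg = 0xB8
clock 4: out=0, reg = 0x5C
clock 5: out=0, reg = 0xAE

0xAE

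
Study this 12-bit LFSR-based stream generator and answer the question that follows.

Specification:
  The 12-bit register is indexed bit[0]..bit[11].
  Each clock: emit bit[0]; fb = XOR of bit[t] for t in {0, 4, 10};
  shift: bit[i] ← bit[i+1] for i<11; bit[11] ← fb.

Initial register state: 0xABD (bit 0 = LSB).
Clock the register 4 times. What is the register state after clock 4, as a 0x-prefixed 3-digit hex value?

0x4AB

reg_0 = 0xABD
clock 1: out=1, reg = 0x55E
clock 2: out=0, reg = 0x2AF
clock 3: out=1, reg = 0x957
clock 4: out=1, reg = 0x4AB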